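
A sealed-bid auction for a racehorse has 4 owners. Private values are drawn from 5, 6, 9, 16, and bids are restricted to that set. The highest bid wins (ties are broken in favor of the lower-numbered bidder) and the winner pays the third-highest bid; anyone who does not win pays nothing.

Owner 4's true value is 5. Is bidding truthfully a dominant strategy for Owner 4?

Check each profile of the others' bids and compare truth against every alternative bid.
Others bid (5, 5, 5): truth gives 0, best alternative gives 0.
Others bid (5, 5, 6): truth gives 0, best alternative gives 0.
Others bid (5, 5, 9): truth gives 0, best alternative gives 0.
Others bid (5, 5, 16): truth gives 0, best alternative gives 0.
Others bid (5, 6, 5): truth gives 0, best alternative gives 0.
Others bid (5, 6, 6): truth gives 0, best alternative gives 0.
(Remaining 58 profiles checked similarly; truth is weakly best in each.)
In every case the truthful bid is at least as good as any alternative, so it is a dominant strategy.

Yes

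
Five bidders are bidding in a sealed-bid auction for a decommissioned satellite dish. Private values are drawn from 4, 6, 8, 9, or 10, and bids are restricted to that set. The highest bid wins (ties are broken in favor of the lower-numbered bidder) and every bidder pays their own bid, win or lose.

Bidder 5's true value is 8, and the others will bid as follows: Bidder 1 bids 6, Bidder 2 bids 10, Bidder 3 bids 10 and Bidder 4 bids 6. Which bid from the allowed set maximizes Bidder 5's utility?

4

Bid 4: loses but pays 4, utility -4.
Bid 6: loses but pays 6, utility -6.
Bid 8: loses but pays 8, utility -8.
Bid 9: loses but pays 9, utility -9.
Bid 10: loses but pays 10, utility -10.
The best choice is 4 with utility -4.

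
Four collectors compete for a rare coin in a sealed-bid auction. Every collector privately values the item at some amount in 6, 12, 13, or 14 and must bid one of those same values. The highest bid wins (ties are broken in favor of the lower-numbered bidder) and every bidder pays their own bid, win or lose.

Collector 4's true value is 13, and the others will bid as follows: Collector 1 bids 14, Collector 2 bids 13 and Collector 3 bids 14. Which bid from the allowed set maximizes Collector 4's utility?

Bid 6: loses but pays 6, utility -6.
Bid 12: loses but pays 12, utility -12.
Bid 13: loses but pays 13, utility -13.
Bid 14: loses but pays 14, utility -14.
The best choice is 6 with utility -6.

6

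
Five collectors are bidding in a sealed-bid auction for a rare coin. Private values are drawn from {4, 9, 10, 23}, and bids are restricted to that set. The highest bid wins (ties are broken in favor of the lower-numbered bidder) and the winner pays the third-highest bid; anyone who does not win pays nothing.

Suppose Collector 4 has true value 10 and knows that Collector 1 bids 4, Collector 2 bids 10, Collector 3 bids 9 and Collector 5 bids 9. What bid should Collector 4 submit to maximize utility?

Bid 4: loses, pays 0, utility 0.
Bid 9: loses, pays 0, utility 0.
Bid 10: loses, pays 0, utility 0.
Bid 23: wins, pays 9, utility 10 - 9 = 1.
The best choice is 23 with utility 1.

23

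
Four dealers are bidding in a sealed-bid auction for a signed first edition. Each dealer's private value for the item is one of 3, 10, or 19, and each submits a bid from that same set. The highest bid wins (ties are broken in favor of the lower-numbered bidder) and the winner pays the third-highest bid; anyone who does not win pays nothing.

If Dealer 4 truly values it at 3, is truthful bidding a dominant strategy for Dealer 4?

Yes

Check each profile of the others' bids and compare truth against every alternative bid.
Others bid (3, 3, 3): truth gives 0, best alternative gives 0.
Others bid (3, 3, 10): truth gives 0, best alternative gives 0.
Others bid (3, 3, 19): truth gives 0, best alternative gives 0.
Others bid (3, 10, 3): truth gives 0, best alternative gives 0.
Others bid (3, 10, 10): truth gives 0, best alternative gives 0.
Others bid (3, 10, 19): truth gives 0, best alternative gives 0.
(Remaining 21 profiles checked similarly; truth is weakly best in each.)
In every case the truthful bid is at least as good as any alternative, so it is a dominant strategy.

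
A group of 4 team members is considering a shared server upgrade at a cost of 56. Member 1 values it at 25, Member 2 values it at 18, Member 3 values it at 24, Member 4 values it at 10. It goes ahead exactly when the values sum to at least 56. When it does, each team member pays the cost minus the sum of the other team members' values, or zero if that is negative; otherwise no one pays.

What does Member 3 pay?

Total value 77 ≥ cost 56, so the project is built.
The other team members' values sum to 53.
Cost minus that sum is 56 - 53 = 3.

3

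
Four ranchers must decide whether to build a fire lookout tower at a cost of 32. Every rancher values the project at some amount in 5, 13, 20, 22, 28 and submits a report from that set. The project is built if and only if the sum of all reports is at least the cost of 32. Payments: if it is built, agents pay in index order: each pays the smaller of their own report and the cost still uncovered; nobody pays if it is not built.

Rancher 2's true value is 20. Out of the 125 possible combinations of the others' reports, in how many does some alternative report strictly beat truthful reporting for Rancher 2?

Others report (5, 5, 13): truth gives 0; report 13 gives 7 > 0. Violating.
Others report (5, 5, 20): truth gives 0; report 5 gives 15 > 0. Violating.
Others report (5, 5, 22): truth gives 0; report 5 gives 15 > 0. Violating.
Others report (5, 5, 28): truth gives 0; report 5 gives 15 > 0. Violating.
Others report (5, 5, 5): truth gives 0; no alternative beats it.
Others report (28, 5, 5): truth gives 16; no alternative beats it.
(Checking all 125 profiles: 99 have a profitable deviation, 26 do not.)

99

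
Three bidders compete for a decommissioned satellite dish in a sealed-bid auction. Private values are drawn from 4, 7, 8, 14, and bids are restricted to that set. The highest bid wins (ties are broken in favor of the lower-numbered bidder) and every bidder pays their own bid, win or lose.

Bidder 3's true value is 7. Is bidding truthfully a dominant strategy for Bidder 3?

No

Consider the case where Bidder 1 bids 4 and Bidder 2 bids 7.
Truthful bid 7: loses but pays 7, utility -7.
Bid 4 instead: loses but pays 4, utility -4.
Since -4 > -7, bidding 4 is strictly better here, so truthful bidding is not dominant.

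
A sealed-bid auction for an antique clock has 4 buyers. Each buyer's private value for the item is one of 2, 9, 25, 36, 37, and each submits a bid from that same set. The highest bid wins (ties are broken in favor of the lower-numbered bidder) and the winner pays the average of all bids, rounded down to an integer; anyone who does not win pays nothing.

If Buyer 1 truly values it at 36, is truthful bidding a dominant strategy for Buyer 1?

Consider the case where Buyer 2 bids 2, Buyer 3 bids 2 and Buyer 4 bids 2.
Truthful bid 36: wins, pays 10, utility 36 - 10 = 26.
Bid 2 instead: wins, pays 2, utility 36 - 2 = 34.
Since 34 > 26, bidding 2 is strictly better here, so truthful bidding is not dominant.

No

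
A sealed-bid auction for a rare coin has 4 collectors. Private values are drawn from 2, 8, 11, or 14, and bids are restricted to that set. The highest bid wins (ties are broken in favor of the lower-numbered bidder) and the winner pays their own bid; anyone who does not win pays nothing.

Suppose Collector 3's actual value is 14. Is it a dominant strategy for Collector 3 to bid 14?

No

Consider the case where Collector 1 bids 2, Collector 2 bids 2 and Collector 4 bids 2.
Truthful bid 14: wins, pays 14, utility 14 - 14 = 0.
Bid 8 instead: wins, pays 8, utility 14 - 8 = 6.
Since 6 > 0, bidding 8 is strictly better here, so truthful bidding is not dominant.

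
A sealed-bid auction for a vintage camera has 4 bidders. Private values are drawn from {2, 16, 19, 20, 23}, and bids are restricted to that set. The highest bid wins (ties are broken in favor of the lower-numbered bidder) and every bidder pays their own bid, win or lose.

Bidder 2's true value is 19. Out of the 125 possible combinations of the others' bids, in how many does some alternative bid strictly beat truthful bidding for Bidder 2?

111

Others bid (2, 2, 2): truth gives 0; bid 16 gives 3 > 0. Violating.
Others bid (2, 2, 16): truth gives 0; bid 16 gives 3 > 0. Violating.
Others bid (2, 2, 20): truth gives -19; bid 20 gives -1 > -19. Violating.
Others bid (2, 2, 23): truth gives -19; bid 2 gives -2 > -19. Violating.
Others bid (2, 2, 19): truth gives 0; no alternative beats it.
Others bid (2, 16, 19): truth gives 0; no alternative beats it.
(Checking all 125 profiles: 111 have a profitable deviation, 14 do not.)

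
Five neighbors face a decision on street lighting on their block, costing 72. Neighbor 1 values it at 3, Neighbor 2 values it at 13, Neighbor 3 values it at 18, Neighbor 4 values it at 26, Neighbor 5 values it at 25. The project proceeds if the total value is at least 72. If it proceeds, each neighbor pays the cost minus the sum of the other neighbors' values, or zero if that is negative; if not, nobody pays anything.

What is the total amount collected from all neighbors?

Total value 85 ≥ cost 72, so it is built.
Neighbor 1: others sum to 82; max(0, 72 - 82) = 0.
Neighbor 2: others sum to 72; max(0, 72 - 72) = 0.
Neighbor 3: others sum to 67; max(0, 72 - 67) = 5.
Neighbor 4: others sum to 59; max(0, 72 - 59) = 13.
Neighbor 5: others sum to 60; max(0, 72 - 60) = 12.
Total collected = 0 + 0 + 5 + 13 + 12 = 30.

30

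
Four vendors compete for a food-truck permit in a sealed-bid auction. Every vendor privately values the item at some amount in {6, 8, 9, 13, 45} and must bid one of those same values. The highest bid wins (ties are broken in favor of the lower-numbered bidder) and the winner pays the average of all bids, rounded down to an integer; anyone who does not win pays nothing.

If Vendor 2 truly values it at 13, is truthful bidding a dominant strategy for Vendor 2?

No

Consider the case where Vendor 1 bids 6, Vendor 3 bids 6 and Vendor 4 bids 6.
Truthful bid 13: wins, pays 7, utility 13 - 7 = 6.
Bid 8 instead: wins, pays 6, utility 13 - 6 = 7.
Since 7 > 6, bidding 8 is strictly better here, so truthful bidding is not dominant.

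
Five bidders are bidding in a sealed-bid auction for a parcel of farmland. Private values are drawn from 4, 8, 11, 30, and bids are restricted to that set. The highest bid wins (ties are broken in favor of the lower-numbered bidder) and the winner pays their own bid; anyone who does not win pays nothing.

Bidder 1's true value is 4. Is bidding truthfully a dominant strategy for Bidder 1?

Check each profile of the others' bids and compare truth against every alternative bid.
Others bid (4, 4, 4, 4): truth gives 0, best alternative gives -4.
Others bid (4, 4, 4, 8): truth gives 0, best alternative gives -4.
Others bid (4, 4, 8, 4): truth gives 0, best alternative gives -4.
Others bid (4, 4, 8, 8): truth gives 0, best alternative gives -4.
Others bid (4, 8, 4, 4): truth gives 0, best alternative gives -4.
Others bid (4, 8, 4, 8): truth gives 0, best alternative gives -4.
(Remaining 250 profiles checked similarly; truth is weakly best in each.)
In every case the truthful bid is at least as good as any alternative, so it is a dominant strategy.

Yes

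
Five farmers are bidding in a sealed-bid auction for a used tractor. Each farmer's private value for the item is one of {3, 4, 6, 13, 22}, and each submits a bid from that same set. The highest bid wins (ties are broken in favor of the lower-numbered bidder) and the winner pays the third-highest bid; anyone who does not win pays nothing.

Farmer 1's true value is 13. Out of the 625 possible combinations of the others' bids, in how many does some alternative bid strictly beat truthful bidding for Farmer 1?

108

Others bid (3, 3, 3, 22): truth gives 0; bid 22 gives 10 > 0. Violating.
Others bid (3, 3, 4, 22): truth gives 0; bid 22 gives 9 > 0. Violating.
Others bid (3, 3, 6, 22): truth gives 0; bid 22 gives 7 > 0. Violating.
Others bid (3, 3, 22, 3): truth gives 0; bid 22 gives 10 > 0. Violating.
Others bid (3, 3, 3, 3): truth gives 10; no alternative beats it.
Others bid (3, 3, 3, 4): truth gives 10; no alternative beats it.
(Checking all 625 profiles: 108 have a profitable deviation, 517 do not.)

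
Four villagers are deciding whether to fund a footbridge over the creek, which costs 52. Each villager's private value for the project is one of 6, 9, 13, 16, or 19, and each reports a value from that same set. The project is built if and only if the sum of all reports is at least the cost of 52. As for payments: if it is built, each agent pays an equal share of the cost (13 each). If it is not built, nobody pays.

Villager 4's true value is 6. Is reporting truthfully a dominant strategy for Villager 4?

Yes

Check each profile of the others' reports and compare truth against every alternative report.
Others report (6, 19, 19): truth gives 0, best alternative gives -7.
Others report (9, 16, 19): truth gives 0, best alternative gives -7.
Others report (9, 19, 16): truth gives 0, best alternative gives -7.
Others report (13, 13, 19): truth gives 0, best alternative gives -7.
Others report (13, 16, 16): truth gives 0, best alternative gives -7.
Others report (13, 19, 13): truth gives 0, best alternative gives -7.
(Remaining 119 profiles checked similarly; truth is weakly best in each.)
In every case the truthful report is at least as good as any alternative, so it is a dominant strategy.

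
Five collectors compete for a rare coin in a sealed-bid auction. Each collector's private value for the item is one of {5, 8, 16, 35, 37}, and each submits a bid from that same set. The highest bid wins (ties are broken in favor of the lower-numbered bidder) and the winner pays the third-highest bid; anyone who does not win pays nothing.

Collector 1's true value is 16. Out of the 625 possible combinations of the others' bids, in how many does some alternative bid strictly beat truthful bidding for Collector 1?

64

Others bid (5, 5, 5, 35): truth gives 0; bid 35 gives 11 > 0. Violating.
Others bid (5, 5, 5, 37): truth gives 0; bid 37 gives 11 > 0. Violating.
Others bid (5, 5, 8, 35): truth gives 0; bid 35 gives 8 > 0. Violating.
Others bid (5, 5, 8, 37): truth gives 0; bid 37 gives 8 > 0. Violating.
Others bid (5, 5, 5, 5): truth gives 11; no alternative beats it.
Others bid (5, 5, 5, 8): truth gives 11; no alternative beats it.
(Checking all 625 profiles: 64 have a profitable deviation, 561 do not.)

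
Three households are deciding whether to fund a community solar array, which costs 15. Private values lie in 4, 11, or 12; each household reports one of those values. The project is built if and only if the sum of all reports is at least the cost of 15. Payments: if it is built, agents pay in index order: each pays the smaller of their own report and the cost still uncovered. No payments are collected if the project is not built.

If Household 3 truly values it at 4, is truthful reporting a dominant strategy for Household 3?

Check each profile of the others' reports and compare truth against every alternative report.
Others report (4, 4): truth gives 0, best alternative gives -3.
Others report (4, 11): truth gives 4, best alternative gives 4.
Others report (4, 12): truth gives 4, best alternative gives 4.
Others report (11, 4): truth gives 4, best alternative gives 4.
Others report (11, 11): truth gives 4, best alternative gives 4.
Others report (11, 12): truth gives 4, best alternative gives 4.
(Remaining 3 profiles checked similarly; truth is weakly best in each.)
In every case the truthful report is at least as good as any alternative, so it is a dominant strategy.

Yes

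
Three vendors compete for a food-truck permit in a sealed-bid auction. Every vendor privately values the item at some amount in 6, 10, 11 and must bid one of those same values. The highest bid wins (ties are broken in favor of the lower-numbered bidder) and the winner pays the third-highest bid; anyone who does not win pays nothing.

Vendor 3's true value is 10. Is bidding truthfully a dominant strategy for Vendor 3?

No

Consider the case where Vendor 1 bids 6 and Vendor 2 bids 10.
Truthful bid 10: loses, pays 0, utility 0.
Bid 11 instead: wins, pays 6, utility 10 - 6 = 4.
Since 4 > 0, bidding 11 is strictly better here, so truthful bidding is not dominant.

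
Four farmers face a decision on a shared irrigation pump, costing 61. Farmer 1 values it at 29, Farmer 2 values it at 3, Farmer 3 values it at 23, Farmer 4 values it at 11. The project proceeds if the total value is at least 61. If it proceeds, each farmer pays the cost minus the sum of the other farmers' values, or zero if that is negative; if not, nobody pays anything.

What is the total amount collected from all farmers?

48

Total value 66 ≥ cost 61, so it is built.
Farmer 1: others sum to 37; max(0, 61 - 37) = 24.
Farmer 2: others sum to 63; max(0, 61 - 63) = 0.
Farmer 3: others sum to 43; max(0, 61 - 43) = 18.
Farmer 4: others sum to 55; max(0, 61 - 55) = 6.
Total collected = 24 + 0 + 18 + 6 = 48.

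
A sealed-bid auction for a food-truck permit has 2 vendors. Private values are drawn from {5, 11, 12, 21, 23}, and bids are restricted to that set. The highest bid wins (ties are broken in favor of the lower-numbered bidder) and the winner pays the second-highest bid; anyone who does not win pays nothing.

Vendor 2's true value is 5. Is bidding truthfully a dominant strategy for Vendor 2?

Yes

Check each profile of the others' bids and compare truth against every alternative bid.
Others bid (5): truth gives 0, best alternative gives 0.
Others bid (11): truth gives 0, best alternative gives 0.
Others bid (12): truth gives 0, best alternative gives 0.
Others bid (21): truth gives 0, best alternative gives 0.
Others bid (23): truth gives 0, best alternative gives 0.
In every case the truthful bid is at least as good as any alternative, so it is a dominant strategy.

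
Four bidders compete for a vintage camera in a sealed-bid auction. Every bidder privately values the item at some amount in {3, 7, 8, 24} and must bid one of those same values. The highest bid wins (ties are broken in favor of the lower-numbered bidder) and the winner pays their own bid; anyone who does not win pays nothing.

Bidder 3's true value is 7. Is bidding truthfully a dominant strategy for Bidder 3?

Check each profile of the others' bids and compare truth against every alternative bid.
Others bid (3, 3, 3): truth gives 0, best alternative gives 0.
Others bid (3, 3, 7): truth gives 0, best alternative gives 0.
Others bid (3, 3, 8): truth gives 0, best alternative gives 0.
Others bid (3, 3, 24): truth gives 0, best alternative gives 0.
Others bid (3, 7, 3): truth gives 0, best alternative gives 0.
Others bid (3, 7, 7): truth gives 0, best alternative gives 0.
(Remaining 58 profiles checked similarly; truth is weakly best in each.)
In every case the truthful bid is at least as good as any alternative, so it is a dominant strategy.

Yes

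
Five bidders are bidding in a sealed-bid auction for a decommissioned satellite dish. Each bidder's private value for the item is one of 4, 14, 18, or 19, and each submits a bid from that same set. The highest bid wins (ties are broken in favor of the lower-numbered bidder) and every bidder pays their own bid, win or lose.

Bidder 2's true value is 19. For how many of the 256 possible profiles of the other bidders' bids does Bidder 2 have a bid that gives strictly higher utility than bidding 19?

Others bid (4, 4, 4, 4): truth gives 0; bid 14 gives 5 > 0. Violating.
Others bid (4, 4, 4, 14): truth gives 0; bid 14 gives 5 > 0. Violating.
Others bid (4, 4, 4, 18): truth gives 0; bid 18 gives 1 > 0. Violating.
Others bid (4, 4, 14, 4): truth gives 0; bid 14 gives 5 > 0. Violating.
Others bid (4, 4, 4, 19): truth gives 0; no alternative beats it.
Others bid (4, 4, 14, 19): truth gives 0; no alternative beats it.
(Checking all 256 profiles: 118 have a profitable deviation, 138 do not.)

118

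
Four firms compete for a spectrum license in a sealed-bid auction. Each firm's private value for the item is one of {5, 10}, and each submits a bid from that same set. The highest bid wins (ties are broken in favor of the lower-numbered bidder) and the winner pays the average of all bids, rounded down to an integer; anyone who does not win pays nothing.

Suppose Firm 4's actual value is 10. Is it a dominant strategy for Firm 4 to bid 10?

Yes

Check each profile of the others' bids and compare truth against every alternative bid.
Others bid (5, 5, 5): truth gives 4, best alternative gives 0.
Others bid (5, 5, 10): truth gives 0, best alternative gives 0.
Others bid (5, 10, 5): truth gives 0, best alternative gives 0.
Others bid (5, 10, 10): truth gives 0, best alternative gives 0.
Others bid (10, 5, 5): truth gives 0, best alternative gives 0.
Others bid (10, 5, 10): truth gives 0, best alternative gives 0.
(Remaining 2 profiles checked similarly; truth is weakly best in each.)
In every case the truthful bid is at least as good as any alternative, so it is a dominant strategy.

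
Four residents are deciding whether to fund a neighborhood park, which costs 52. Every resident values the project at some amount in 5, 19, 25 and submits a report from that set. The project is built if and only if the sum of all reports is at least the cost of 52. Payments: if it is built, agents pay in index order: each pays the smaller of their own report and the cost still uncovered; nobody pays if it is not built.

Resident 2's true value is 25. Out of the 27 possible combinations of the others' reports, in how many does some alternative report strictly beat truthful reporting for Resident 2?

23

Others report (5, 5, 25): truth gives 0; report 19 gives 6 > 0. Violating.
Others report (5, 19, 19): truth gives 0; report 19 gives 6 > 0. Violating.
Others report (5, 19, 25): truth gives 0; report 5 gives 20 > 0. Violating.
Others report (5, 25, 5): truth gives 0; report 19 gives 6 > 0. Violating.
Others report (5, 5, 5): truth gives 0; no alternative beats it.
Others report (5, 5, 19): truth gives 0; no alternative beats it.
(Checking all 27 profiles: 23 have a profitable deviation, 4 do not.)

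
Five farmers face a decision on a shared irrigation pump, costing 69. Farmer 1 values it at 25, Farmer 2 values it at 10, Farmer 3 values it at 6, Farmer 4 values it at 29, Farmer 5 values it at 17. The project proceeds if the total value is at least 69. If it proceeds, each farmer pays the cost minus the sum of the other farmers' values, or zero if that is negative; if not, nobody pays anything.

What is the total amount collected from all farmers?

18

Total value 87 ≥ cost 69, so it is built.
Farmer 1: others sum to 62; max(0, 69 - 62) = 7.
Farmer 2: others sum to 77; max(0, 69 - 77) = 0.
Farmer 3: others sum to 81; max(0, 69 - 81) = 0.
Farmer 4: others sum to 58; max(0, 69 - 58) = 11.
Farmer 5: others sum to 70; max(0, 69 - 70) = 0.
Total collected = 7 + 0 + 0 + 11 + 0 = 18.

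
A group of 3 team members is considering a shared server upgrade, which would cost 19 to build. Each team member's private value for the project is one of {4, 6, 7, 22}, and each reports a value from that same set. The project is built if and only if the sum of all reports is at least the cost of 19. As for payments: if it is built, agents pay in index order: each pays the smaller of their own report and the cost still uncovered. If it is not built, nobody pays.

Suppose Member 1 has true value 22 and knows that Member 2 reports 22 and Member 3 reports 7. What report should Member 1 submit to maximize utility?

Report 4: project built, pays 4, utility 22 - 4 = 18.
Report 6: project built, pays 6, utility 22 - 6 = 16.
Report 7: project built, pays 7, utility 22 - 7 = 15.
Report 22: project built, pays 19, utility 22 - 19 = 3.
The best choice is 4 with utility 18.

4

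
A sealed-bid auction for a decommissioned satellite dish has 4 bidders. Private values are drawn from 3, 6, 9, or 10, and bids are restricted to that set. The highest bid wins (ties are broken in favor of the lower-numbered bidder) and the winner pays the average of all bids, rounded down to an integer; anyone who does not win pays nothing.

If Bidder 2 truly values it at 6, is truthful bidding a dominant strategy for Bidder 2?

No

Consider the case where Bidder 1 bids 6, Bidder 3 bids 3 and Bidder 4 bids 3.
Truthful bid 6: loses, pays 0, utility 0.
Bid 9 instead: wins, pays 5, utility 6 - 5 = 1.
Since 1 > 0, bidding 9 is strictly better here, so truthful bidding is not dominant.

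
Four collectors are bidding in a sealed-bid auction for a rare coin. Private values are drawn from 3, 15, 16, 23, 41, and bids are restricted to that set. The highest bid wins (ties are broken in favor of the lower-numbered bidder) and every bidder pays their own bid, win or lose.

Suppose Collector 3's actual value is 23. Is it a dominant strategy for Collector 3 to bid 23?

No

Consider the case where Collector 1 bids 3, Collector 2 bids 3 and Collector 4 bids 3.
Truthful bid 23: wins, pays 23, utility 23 - 23 = 0.
Bid 15 instead: wins, pays 15, utility 23 - 15 = 8.
Since 8 > 0, bidding 15 is strictly better here, so truthful bidding is not dominant.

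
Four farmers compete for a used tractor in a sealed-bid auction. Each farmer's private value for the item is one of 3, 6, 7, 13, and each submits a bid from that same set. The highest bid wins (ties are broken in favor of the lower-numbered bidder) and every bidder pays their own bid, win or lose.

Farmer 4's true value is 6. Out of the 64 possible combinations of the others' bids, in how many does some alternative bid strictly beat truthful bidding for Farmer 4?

Others bid (3, 3, 6): truth gives -6; bid 7 gives -1 > -6. Violating.
Others bid (3, 3, 7): truth gives -6; bid 3 gives -3 > -6. Violating.
Others bid (3, 3, 13): truth gives -6; bid 3 gives -3 > -6. Violating.
Others bid (3, 6, 3): truth gives -6; bid 7 gives -1 > -6. Violating.
Others bid (3, 3, 3): truth gives 0; no alternative beats it.
(Checking all 64 profiles: 63 have a profitable deviation, 1 does not.)

63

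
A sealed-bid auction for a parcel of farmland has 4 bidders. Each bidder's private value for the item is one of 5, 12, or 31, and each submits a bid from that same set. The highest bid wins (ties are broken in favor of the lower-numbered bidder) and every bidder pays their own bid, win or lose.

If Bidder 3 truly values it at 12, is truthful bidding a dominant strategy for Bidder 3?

No

Consider the case where Bidder 1 bids 5, Bidder 2 bids 5 and Bidder 4 bids 31.
Truthful bid 12: loses but pays 12, utility -12.
Bid 5 instead: loses but pays 5, utility -5.
Since -5 > -12, bidding 5 is strictly better here, so truthful bidding is not dominant.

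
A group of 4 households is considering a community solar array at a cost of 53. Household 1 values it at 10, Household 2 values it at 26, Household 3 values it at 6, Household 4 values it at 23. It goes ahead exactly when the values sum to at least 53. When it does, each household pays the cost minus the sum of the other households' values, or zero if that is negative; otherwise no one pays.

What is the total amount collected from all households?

Total value 65 ≥ cost 53, so it is built.
Household 1: others sum to 55; max(0, 53 - 55) = 0.
Household 2: others sum to 39; max(0, 53 - 39) = 14.
Household 3: others sum to 59; max(0, 53 - 59) = 0.
Household 4: others sum to 42; max(0, 53 - 42) = 11.
Total collected = 0 + 14 + 0 + 11 = 25.

25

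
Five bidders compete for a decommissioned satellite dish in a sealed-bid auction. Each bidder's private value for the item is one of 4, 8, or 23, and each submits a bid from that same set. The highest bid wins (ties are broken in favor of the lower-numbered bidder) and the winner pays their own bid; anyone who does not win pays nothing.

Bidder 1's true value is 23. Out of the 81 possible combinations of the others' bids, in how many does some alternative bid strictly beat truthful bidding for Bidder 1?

Others bid (4, 4, 4, 4): truth gives 0; bid 4 gives 19 > 0. Violating.
Others bid (4, 4, 4, 8): truth gives 0; bid 8 gives 15 > 0. Violating.
Others bid (4, 4, 8, 4): truth gives 0; bid 8 gives 15 > 0. Violating.
Others bid (4, 4, 8, 8): truth gives 0; bid 8 gives 15 > 0. Violating.
Others bid (4, 4, 4, 23): truth gives 0; no alternative beats it.
Others bid (4, 4, 8, 23): truth gives 0; no alternative beats it.
(Checking all 81 profiles: 16 have a profitable deviation, 65 do not.)

16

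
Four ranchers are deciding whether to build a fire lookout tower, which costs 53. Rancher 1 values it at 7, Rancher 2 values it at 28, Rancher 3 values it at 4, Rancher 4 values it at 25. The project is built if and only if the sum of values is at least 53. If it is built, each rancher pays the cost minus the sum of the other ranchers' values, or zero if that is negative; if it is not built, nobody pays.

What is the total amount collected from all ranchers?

Total value 64 ≥ cost 53, so it is built.
Rancher 1: others sum to 57; max(0, 53 - 57) = 0.
Rancher 2: others sum to 36; max(0, 53 - 36) = 17.
Rancher 3: others sum to 60; max(0, 53 - 60) = 0.
Rancher 4: others sum to 39; max(0, 53 - 39) = 14.
Total collected = 0 + 17 + 0 + 14 = 31.

31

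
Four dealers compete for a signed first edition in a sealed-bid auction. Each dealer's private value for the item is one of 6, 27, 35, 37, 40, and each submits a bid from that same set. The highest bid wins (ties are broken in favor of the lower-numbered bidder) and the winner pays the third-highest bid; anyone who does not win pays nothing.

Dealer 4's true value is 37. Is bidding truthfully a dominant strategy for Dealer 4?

Consider the case where Dealer 1 bids 6, Dealer 2 bids 6 and Dealer 3 bids 37.
Truthful bid 37: loses, pays 0, utility 0.
Bid 40 instead: wins, pays 6, utility 37 - 6 = 31.
Since 31 > 0, bidding 40 is strictly better here, so truthful bidding is not dominant.

No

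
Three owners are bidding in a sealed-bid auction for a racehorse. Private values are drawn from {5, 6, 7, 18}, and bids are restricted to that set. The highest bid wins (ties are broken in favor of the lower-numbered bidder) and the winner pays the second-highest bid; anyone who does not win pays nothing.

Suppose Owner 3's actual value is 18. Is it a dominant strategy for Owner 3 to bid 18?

Check each profile of the others' bids and compare truth against every alternative bid.
Others bid (5, 7): truth gives 11, best alternative gives 0.
Others bid (6, 7): truth gives 11, best alternative gives 0.
Others bid (7, 5): truth gives 11, best alternative gives 0.
Others bid (7, 6): truth gives 11, best alternative gives 0.
Others bid (7, 7): truth gives 11, best alternative gives 0.
Others bid (5, 5): truth gives 13, best alternative gives 13.
(Remaining 10 profiles checked similarly; truth is weakly best in each.)
In every case the truthful bid is at least as good as any alternative, so it is a dominant strategy.

Yes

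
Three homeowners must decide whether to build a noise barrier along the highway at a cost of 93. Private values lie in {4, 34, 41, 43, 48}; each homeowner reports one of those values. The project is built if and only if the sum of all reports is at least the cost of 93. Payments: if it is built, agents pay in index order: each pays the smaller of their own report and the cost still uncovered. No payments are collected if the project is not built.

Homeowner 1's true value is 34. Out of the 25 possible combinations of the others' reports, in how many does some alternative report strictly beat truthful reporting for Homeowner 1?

Others report (41, 48): truth gives 0; report 4 gives 30 > 0. Violating.
Others report (43, 48): truth gives 0; report 4 gives 30 > 0. Violating.
Others report (48, 41): truth gives 0; report 4 gives 30 > 0. Violating.
Others report (48, 43): truth gives 0; report 4 gives 30 > 0. Violating.
Others report (4, 4): truth gives 0; no alternative beats it.
Others report (4, 34): truth gives 0; no alternative beats it.
(Checking all 25 profiles: 5 have a profitable deviation, 20 do not.)

5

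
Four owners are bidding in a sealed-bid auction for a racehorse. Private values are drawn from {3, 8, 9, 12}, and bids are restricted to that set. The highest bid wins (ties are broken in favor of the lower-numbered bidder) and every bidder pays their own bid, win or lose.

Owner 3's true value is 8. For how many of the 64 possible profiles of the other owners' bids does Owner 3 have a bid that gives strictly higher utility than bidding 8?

62

Others bid (3, 3, 9): truth gives -8; bid 9 gives -1 > -8. Violating.
Others bid (3, 3, 12): truth gives -8; bid 3 gives -3 > -8. Violating.
Others bid (3, 8, 3): truth gives -8; bid 9 gives -1 > -8. Violating.
Others bid (3, 8, 8): truth gives -8; bid 9 gives -1 > -8. Violating.
Others bid (3, 3, 3): truth gives 0; no alternative beats it.
Others bid (3, 3, 8): truth gives 0; no alternative beats it.
(Checking all 64 profiles: 62 have a profitable deviation, 2 do not.)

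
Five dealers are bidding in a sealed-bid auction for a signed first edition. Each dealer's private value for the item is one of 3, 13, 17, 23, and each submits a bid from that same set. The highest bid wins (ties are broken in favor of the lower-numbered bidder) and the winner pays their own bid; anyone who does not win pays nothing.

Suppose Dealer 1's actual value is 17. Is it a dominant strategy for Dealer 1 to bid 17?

Consider the case where Dealer 2 bids 3, Dealer 3 bids 3, Dealer 4 bids 3 and Dealer 5 bids 3.
Truthful bid 17: wins, pays 17, utility 17 - 17 = 0.
Bid 3 instead: wins, pays 3, utility 17 - 3 = 14.
Since 14 > 0, bidding 3 is strictly better here, so truthful bidding is not dominant.

No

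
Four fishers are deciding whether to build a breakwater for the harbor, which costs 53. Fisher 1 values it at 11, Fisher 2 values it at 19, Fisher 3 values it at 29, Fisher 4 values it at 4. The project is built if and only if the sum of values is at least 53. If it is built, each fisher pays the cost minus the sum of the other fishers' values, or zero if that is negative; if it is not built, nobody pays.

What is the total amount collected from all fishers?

Total value 63 ≥ cost 53, so it is built.
Fisher 1: others sum to 52; max(0, 53 - 52) = 1.
Fisher 2: others sum to 44; max(0, 53 - 44) = 9.
Fisher 3: others sum to 34; max(0, 53 - 34) = 19.
Fisher 4: others sum to 59; max(0, 53 - 59) = 0.
Total collected = 1 + 9 + 19 + 0 = 29.

29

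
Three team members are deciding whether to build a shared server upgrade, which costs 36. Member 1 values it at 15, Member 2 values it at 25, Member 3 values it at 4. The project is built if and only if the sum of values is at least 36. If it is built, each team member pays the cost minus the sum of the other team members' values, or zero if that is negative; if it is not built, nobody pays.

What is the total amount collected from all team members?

24

Total value 44 ≥ cost 36, so it is built.
Member 1: others sum to 29; max(0, 36 - 29) = 7.
Member 2: others sum to 19; max(0, 36 - 19) = 17.
Member 3: others sum to 40; max(0, 36 - 40) = 0.
Total collected = 7 + 17 + 0 = 24.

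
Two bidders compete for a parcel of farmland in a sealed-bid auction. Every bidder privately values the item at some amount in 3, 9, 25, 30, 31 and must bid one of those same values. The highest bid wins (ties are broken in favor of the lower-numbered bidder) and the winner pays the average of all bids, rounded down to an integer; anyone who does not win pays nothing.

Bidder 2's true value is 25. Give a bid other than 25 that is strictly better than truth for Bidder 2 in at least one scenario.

9

Suppose Bidder 1 bids 3.
Bid 25: wins, pays 14, utility 25 - 14 = 11.
Bid 9: wins, pays 6, utility 25 - 6 = 19.
So bidding 9 beats truth here (19 > 11).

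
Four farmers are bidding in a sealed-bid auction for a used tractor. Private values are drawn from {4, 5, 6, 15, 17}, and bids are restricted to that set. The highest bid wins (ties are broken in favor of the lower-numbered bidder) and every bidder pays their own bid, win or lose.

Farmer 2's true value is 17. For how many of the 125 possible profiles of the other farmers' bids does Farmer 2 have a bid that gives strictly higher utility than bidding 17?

Others bid (4, 4, 4): truth gives 0; bid 5 gives 12 > 0. Violating.
Others bid (4, 4, 5): truth gives 0; bid 5 gives 12 > 0. Violating.
Others bid (4, 4, 6): truth gives 0; bid 6 gives 11 > 0. Violating.
Others bid (4, 4, 15): truth gives 0; bid 15 gives 2 > 0. Violating.
Others bid (4, 4, 17): truth gives 0; no alternative beats it.
Others bid (4, 5, 17): truth gives 0; no alternative beats it.
(Checking all 125 profiles: 73 have a profitable deviation, 52 do not.)

73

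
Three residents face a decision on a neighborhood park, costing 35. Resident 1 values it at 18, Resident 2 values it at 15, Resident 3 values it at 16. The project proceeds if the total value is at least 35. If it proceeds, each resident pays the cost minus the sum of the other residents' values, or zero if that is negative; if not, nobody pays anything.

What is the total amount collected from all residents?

7

Total value 49 ≥ cost 35, so it is built.
Resident 1: others sum to 31; max(0, 35 - 31) = 4.
Resident 2: others sum to 34; max(0, 35 - 34) = 1.
Resident 3: others sum to 33; max(0, 35 - 33) = 2.
Total collected = 4 + 1 + 2 = 7.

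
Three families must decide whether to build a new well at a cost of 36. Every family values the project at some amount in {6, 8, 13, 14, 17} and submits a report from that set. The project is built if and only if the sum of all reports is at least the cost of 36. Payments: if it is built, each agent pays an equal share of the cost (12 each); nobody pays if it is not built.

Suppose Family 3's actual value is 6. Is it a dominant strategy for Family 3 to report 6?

Check each profile of the others' reports and compare truth against every alternative report.
Others report (14, 14): truth gives 0, best alternative gives -6.
Others report (13, 17): truth gives -6, best alternative gives -6.
Others report (14, 17): truth gives -6, best alternative gives -6.
Others report (17, 13): truth gives -6, best alternative gives -6.
Others report (17, 14): truth gives -6, best alternative gives -6.
Others report (17, 17): truth gives -6, best alternative gives -6.
(Remaining 19 profiles checked similarly; truth is weakly best in each.)
In every case the truthful report is at least as good as any alternative, so it is a dominant strategy.

Yes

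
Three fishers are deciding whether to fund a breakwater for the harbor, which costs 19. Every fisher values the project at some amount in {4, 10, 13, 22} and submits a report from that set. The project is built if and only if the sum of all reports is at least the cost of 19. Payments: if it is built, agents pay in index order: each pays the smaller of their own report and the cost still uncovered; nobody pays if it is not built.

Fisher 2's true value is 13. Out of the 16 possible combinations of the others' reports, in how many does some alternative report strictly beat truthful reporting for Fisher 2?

Others report (4, 10): truth gives 0; report 10 gives 3 > 0. Violating.
Others report (4, 13): truth gives 0; report 4 gives 9 > 0. Violating.
Others report (4, 22): truth gives 0; report 4 gives 9 > 0. Violating.
Others report (10, 10): truth gives 4; report 4 gives 9 > 4. Violating.
Others report (4, 4): truth gives 0; no alternative beats it.
Others report (10, 4): truth gives 4; no alternative beats it.
(Checking all 16 profiles: 10 have a profitable deviation, 6 do not.)

10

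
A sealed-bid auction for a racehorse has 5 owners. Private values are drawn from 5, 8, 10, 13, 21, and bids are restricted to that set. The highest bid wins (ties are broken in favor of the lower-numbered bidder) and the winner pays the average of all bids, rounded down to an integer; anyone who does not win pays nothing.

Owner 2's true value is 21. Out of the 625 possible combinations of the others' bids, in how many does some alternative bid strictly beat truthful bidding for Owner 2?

192

Others bid (5, 5, 5, 5): truth gives 13; bid 8 gives 16 > 13. Violating.
Others bid (5, 5, 5, 8): truth gives 13; bid 8 gives 15 > 13. Violating.
Others bid (5, 5, 5, 10): truth gives 12; bid 10 gives 14 > 12. Violating.
Others bid (5, 5, 5, 13): truth gives 12; bid 13 gives 13 > 12. Violating.
Others bid (5, 5, 5, 21): truth gives 10; no alternative beats it.
Others bid (5, 5, 8, 21): truth gives 9; no alternative beats it.
(Checking all 625 profiles: 192 have a profitable deviation, 433 do not.)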